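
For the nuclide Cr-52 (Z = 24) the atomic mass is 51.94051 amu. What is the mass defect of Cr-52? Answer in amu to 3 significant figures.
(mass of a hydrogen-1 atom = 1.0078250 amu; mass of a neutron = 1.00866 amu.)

0.490 amu

Mass of separated nucleons = 24(1.0078250) + 28(1.00866) = 24.1878000 + 28.24248 = 52.4302800 amu
The mass defect is 52.4302800 − 51.94051 = 0.4897700 amu.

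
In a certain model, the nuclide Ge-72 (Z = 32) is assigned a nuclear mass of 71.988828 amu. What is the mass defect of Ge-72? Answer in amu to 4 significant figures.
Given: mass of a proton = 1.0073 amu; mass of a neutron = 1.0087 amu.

0.5928 amu

Z = 32, so N = A − Z = 72 − 32 = 40.
Total constituent mass: 32 × 1.0073 + 40 × 1.0087 = 72.5816 amu
Mass defect Δm = 72.5816 − 71.988828 = 0.592772 amu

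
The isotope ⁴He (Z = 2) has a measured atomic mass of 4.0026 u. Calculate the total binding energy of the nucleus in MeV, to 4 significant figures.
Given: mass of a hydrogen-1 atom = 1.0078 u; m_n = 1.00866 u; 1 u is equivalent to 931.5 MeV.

Mass of separated nucleons = 2(1.0078) + 2(1.00866) = 2.0156 + 2.01732 = 4.03292 u
Mass defect Δm = 4.03292 − 4.0026 = 0.03032 u
E_B = 0.03032 × 931.5 = 28.2431 MeV

28.24 MeV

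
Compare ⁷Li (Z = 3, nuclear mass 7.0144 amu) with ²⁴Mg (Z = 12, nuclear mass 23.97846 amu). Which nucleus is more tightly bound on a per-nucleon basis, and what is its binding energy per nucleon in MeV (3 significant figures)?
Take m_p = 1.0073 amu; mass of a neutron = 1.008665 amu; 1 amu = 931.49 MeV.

⁷Li: Σm = 3(1.0073) + 4(1.008665) = 7.056560 amu; Δm = 0.042160 amu; E_B = 39.272 MeV; E_B/A = 5.610 MeV
²⁴Mg: Σm = 12(1.0073) + 12(1.008665) = 24.191580 amu; Δm = 0.213120 amu; E_B = 198.52 MeV; E_B/A = 8.272 MeV
²⁴Mg has the higher binding energy per nucleon, so it is the more tightly bound nucleus.

²⁴Mg; 8.27 MeV/nucleon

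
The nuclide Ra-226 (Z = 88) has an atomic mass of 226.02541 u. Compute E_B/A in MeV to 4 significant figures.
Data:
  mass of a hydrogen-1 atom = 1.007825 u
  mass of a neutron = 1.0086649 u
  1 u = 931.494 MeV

7.662 MeV/nucleon

Mass of separated nucleons = 88(1.007825) + 138(1.0086649) = 88.688600 + 139.1957562 = 227.8843562 u
Δm = 227.8843562 − 226.02541 = 1.8589462 u
Converting to energy: 1.8589462 u × 931.494 MeV/u = 1731.60 MeV
BE/A = 1731.60 MeV / 226 = 7.662 MeV/nucleon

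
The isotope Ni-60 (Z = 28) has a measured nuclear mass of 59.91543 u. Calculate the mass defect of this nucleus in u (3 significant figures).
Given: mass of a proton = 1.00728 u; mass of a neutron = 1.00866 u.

Z = 28, so N = A − Z = 60 − 28 = 32.
Σm = 28·m_p + 32·m_n = 28.20384 + 32.27712 = 60.48096 u
Mass defect Δm = 60.48096 − 59.91543 = 0.56553 u

0.566 u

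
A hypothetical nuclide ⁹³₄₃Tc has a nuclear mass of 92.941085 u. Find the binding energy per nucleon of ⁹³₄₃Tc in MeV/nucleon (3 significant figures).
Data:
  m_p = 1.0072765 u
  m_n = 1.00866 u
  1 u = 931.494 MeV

Mass of separated nucleons = 43(1.0072765) + 50(1.00866) = 43.3128895 + 50.43300 = 93.7458895 u
Δm = 93.7458895 − 92.941085 = 0.8048045 u
E_B = 0.8048045 × 931.494 = 749.671 MeV
Per nucleon: 749.671 / 93 = 8.061 MeV

8.06 MeV/nucleon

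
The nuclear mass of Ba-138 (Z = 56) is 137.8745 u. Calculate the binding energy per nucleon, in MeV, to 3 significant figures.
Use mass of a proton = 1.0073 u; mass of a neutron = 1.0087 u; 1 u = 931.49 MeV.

8.42 MeV/nucleon

The nucleus contains 56 protons and 138 − 56 = 82 neutrons.
Mass of separated nucleons = 56(1.0073) + 82(1.0087) = 56.4088 + 82.7134 = 139.1222 u
The mass defect is 139.1222 − 137.8745 = 1.2477 u.
E_B = 1.2477 × 931.49 = 1162.22 MeV
Dividing by A = 138 gives 8.422 MeV per nucleon.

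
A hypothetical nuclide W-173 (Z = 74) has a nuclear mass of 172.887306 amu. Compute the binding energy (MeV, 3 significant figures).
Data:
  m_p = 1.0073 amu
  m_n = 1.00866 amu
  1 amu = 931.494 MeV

With 74 protons and 99 neutrons (A = 173):
Mass of separated nucleons = 74(1.0073) + 99(1.00866) = 74.5402 + 99.85734 = 174.39754 amu
The mass defect is 174.39754 − 172.887306 = 1.510234 amu.
Binding energy = Δm·c² = 1.510234 × 931.494 MeV/amu = 1406.77 MeV

1410 MeV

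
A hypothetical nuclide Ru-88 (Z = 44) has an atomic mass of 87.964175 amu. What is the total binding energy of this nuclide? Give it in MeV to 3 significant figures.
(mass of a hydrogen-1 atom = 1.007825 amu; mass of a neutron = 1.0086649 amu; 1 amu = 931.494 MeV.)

Z = 44, so N = A − Z = 88 − 44 = 44.
Mass of separated nucleons = 44(1.007825) + 44(1.0086649) = 44.344300 + 44.3812556 = 88.7255556 amu
The mass defect is 88.7255556 − 87.964175 = 0.7613806 amu.
Converting to energy: 0.7613806 amu × 931.494 MeV/amu = 709.221 MeV

709 MeV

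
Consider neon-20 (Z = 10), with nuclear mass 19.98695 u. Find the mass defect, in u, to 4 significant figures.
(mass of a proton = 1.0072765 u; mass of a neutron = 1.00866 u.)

0.1724 u

Mass of separated nucleons = 10(1.0072765) + 10(1.00866) = 10.0727650 + 10.08660 = 20.1593650 u
Mass defect Δm = 20.1593650 − 19.98695 = 0.1724150 u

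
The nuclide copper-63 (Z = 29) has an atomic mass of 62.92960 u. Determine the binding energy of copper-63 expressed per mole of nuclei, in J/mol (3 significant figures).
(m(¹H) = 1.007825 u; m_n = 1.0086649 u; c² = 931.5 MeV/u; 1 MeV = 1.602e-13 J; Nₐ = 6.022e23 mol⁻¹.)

The nucleus contains 29 protons and 63 − 29 = 34 neutrons.
Mass of separated nucleons = 29(1.007825) + 34(1.0086649) = 29.226925 + 34.2946066 = 63.5215316 u
Mass defect Δm = 63.5215316 − 62.92960 = 0.5919316 u
E_B = 0.5919316 × 931.5 = 551.384 MeV
Per nucleus in joules: 551.384 MeV × 1.602e-13 J/MeV = 8.8332e-11 J
Per mole: 8.8332e-11 J × 6.022e23 mol⁻¹ = 5.3194e+13 J/mol

5.32e+13 J/mol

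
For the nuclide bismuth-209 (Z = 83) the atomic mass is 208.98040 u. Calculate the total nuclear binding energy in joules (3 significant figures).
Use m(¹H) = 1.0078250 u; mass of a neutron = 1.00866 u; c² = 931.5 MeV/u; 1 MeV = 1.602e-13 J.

2.63e-10 J

Total constituent mass: 83 × 1.0078250 + 126 × 1.00866 = 210.7406350 u
The mass defect is 210.7406350 − 208.98040 = 1.7602350 u.
Converting to energy: 1.7602350 u × 931.5 MeV/u = 1639.66 MeV
In joules: 1639.66 MeV × 1.602e-13 J/MeV = 2.6267e-10 J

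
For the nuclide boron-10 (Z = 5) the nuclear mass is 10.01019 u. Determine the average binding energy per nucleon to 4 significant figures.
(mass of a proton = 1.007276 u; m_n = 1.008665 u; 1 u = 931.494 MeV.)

Σm = 5·m_p + 5·m_n = 5.036380 + 5.043325 = 10.079705 u
Δm = 10.079705 − 10.01019 = 0.069515 u
Binding energy = Δm·c² = 0.069515 × 931.494 MeV/u = 64.7528 MeV
Per nucleon: 64.7528 / 10 = 6.475 MeV

6.475 MeV/nucleon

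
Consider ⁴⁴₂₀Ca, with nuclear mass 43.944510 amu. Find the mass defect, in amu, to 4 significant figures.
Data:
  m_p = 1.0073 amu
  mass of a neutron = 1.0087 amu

Z = 20, so N = A − Z = 44 − 20 = 24.
Σm = 20·m_p + 24·m_n = 20.1460 + 24.2088 = 44.3548 amu
Mass defect Δm = 44.3548 − 43.944510 = 0.410290 amu

0.4103 amu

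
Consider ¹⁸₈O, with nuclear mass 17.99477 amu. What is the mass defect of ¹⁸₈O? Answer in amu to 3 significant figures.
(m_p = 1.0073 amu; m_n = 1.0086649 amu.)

0.150 amu

Σm = 8·m_p + 10·m_n = 8.0584 + 10.0866490 = 18.1450490 amu
Δm = 18.1450490 − 17.99477 = 0.1502790 amu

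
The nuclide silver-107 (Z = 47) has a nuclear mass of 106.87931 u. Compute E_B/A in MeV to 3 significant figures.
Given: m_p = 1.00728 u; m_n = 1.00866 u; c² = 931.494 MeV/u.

8.55 MeV/nucleon

Z = 47, so N = A − Z = 107 − 47 = 60.
Σm = 47·m_p + 60·m_n = 47.34216 + 60.51960 = 107.86176 u
The mass defect is 107.86176 − 106.87931 = 0.98245 u.
E_B = 0.98245 × 931.494 = 915.146 MeV
Per nucleon: 915.146 / 107 = 8.553 MeV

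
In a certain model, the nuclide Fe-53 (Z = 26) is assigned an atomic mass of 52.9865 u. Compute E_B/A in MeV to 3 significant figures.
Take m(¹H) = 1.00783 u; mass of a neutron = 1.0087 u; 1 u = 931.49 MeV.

7.94 MeV/nucleon

Σm = 26·m(¹H) + 27·m_n = 26.20358 + 27.2349 = 53.43848 u
Δm = 53.43848 − 52.9865 = 0.45198 u
Binding energy = Δm·c² = 0.45198 × 931.49 MeV/u = 421.015 MeV
BE/A = 421.015 MeV / 53 = 7.944 MeV/nucleon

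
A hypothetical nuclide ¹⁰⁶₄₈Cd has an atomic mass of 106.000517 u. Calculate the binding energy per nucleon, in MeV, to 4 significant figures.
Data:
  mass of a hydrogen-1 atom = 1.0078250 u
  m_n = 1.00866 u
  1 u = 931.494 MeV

Z = 48, so N = A − Z = 106 − 48 = 58.
Σm = 48·m(¹H) + 58·m_n = 48.3756000 + 58.50228 = 106.8778800 u
Δm = 106.8778800 − 106.000517 = 0.8773630 u
Converting to energy: 0.8773630 u × 931.494 MeV/u = 817.258 MeV
BE/A = 817.258 MeV / 106 = 7.710 MeV/nucleon

7.710 MeV/nucleon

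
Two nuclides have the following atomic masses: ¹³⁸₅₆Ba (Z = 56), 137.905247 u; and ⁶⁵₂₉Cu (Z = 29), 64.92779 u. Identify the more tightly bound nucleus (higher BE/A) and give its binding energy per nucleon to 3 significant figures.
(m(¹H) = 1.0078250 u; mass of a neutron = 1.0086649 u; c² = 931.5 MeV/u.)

⁶⁵₂₉Cu; 8.76 MeV/nucleon

¹³⁸₅₆Ba: Σm = 56(1.0078250) + 82(1.0086649) = 139.1487218 u; Δm = 1.2434748 u; E_B = 1158.3 MeV; E_B/A = 8.393 MeV
⁶⁵₂₉Cu: Σm = 29(1.0078250) + 36(1.0086649) = 65.5388614 u; Δm = 0.6110714 u; E_B = 569.21 MeV; E_B/A = 8.757 MeV
⁶⁵₂₉Cu has the higher binding energy per nucleon, so it is the more tightly bound nucleus.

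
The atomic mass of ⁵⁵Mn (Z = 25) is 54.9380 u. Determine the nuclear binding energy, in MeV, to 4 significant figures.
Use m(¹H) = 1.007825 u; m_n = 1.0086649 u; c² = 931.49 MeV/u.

482.1 MeV

The nucleus contains 25 protons and 55 − 25 = 30 neutrons.
Σm = 25·m(¹H) + 30·m_n = 25.195625 + 30.2599470 = 55.4555720 u
Mass defect Δm = 55.4555720 − 54.9380 = 0.5175720 u
Binding energy = Δm·c² = 0.5175720 × 931.49 MeV/u = 482.113 MeV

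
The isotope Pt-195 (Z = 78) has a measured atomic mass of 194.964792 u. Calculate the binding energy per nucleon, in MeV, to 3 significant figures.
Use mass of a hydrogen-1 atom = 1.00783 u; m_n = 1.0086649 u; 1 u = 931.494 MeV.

7.93 MeV/nucleon

Total constituent mass: 78 × 1.00783 + 117 × 1.0086649 = 196.6245333 u
Mass defect Δm = 196.6245333 − 194.964792 = 1.6597413 u
Binding energy = Δm·c² = 1.6597413 × 931.494 MeV/u = 1546.04 MeV
Dividing by A = 195 gives 7.928 MeV per nucleon.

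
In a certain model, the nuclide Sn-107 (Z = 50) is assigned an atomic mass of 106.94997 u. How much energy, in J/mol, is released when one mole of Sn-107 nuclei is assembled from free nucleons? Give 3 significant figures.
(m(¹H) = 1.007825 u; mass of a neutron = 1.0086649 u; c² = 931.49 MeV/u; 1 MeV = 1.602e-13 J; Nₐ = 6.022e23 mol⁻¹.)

The nucleus contains 50 protons and 107 − 50 = 57 neutrons.
Σm = 50·m(¹H) + 57·m_n = 50.391250 + 57.4938993 = 107.8851493 u
Δm = 107.8851493 − 106.94997 = 0.9351793 u
Converting to energy: 0.9351793 u × 931.49 MeV/u = 871.110 MeV
Per nucleus in joules: 871.110 MeV × 1.602e-13 J/MeV = 1.3955e-10 J
Per mole: 1.3955e-10 J × 6.022e23 mol⁻¹ = 8.4037e+13 J/mol

8.40e+13 J/mol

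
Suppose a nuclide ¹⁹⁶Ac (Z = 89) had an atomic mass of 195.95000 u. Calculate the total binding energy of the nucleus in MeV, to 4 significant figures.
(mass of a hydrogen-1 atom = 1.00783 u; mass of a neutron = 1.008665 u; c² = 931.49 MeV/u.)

1559 MeV

Total constituent mass: 89 × 1.00783 + 107 × 1.008665 = 197.624025 u
Mass defect Δm = 197.624025 − 195.95000 = 1.674025 u
Binding energy = Δm·c² = 1.674025 × 931.49 MeV/u = 1559.34 MeV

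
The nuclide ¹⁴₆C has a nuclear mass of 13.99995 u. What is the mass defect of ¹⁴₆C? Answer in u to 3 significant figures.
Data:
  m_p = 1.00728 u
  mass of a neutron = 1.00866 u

The nucleus contains 6 protons and 14 − 6 = 8 neutrons.
Σm = 6·m_p + 8·m_n = 6.04368 + 8.06928 = 14.11296 u
The mass defect is 14.11296 − 13.99995 = 0.11301 u.

0.113 u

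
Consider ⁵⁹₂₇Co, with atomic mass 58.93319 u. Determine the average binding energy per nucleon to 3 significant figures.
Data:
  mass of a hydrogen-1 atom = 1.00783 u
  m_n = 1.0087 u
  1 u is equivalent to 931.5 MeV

8.79 MeV/nucleon

Total constituent mass: 27 × 1.00783 + 32 × 1.0087 = 59.48981 u
The mass defect is 59.48981 − 58.93319 = 0.55662 u.
Binding energy = Δm·c² = 0.55662 × 931.5 MeV/u = 518.492 MeV
Per nucleon: 518.492 / 59 = 8.788 MeV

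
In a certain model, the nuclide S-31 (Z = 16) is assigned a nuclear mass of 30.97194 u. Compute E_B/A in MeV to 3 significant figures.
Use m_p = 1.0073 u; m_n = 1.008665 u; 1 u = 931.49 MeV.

The nucleus contains 16 protons and 31 − 16 = 15 neutrons.
Σm = 16·m_p + 15·m_n = 16.1168 + 15.129975 = 31.246775 u
Δm = 31.246775 − 30.97194 = 0.274835 u
Converting to energy: 0.274835 u × 931.49 MeV/u = 256.006 MeV
Dividing by A = 31 gives 8.258 MeV per nucleon.

8.26 MeV/nucleon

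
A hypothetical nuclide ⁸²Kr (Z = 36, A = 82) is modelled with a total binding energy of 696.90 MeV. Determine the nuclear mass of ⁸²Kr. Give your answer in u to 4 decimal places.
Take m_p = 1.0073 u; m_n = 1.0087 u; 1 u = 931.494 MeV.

Mass defect = 696.90 MeV / (931.494 MeV/u) = 0.748153 u
Constituent mass = 36(1.0073) + 46(1.0087) = 82.6630 u
Nuclear mass = 82.6630 − 0.748153 = 81.914847 u ≈ 81.9148 u (to 4 decimal places)

81.9148 u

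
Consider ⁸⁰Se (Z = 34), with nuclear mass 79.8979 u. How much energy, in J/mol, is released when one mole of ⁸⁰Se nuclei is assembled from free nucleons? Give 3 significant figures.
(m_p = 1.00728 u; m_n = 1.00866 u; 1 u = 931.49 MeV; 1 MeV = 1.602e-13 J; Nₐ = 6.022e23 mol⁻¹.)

6.72e+13 J/mol

The nucleus contains 34 protons and 80 − 34 = 46 neutrons.
Mass of separated nucleons = 34(1.00728) + 46(1.00866) = 34.24752 + 46.39836 = 80.64588 u
Δm = 80.64588 − 79.8979 = 0.74798 u
Converting to energy: 0.74798 u × 931.49 MeV/u = 696.736 MeV
Per nucleus in joules: 696.736 MeV × 1.602e-13 J/MeV = 1.1162e-10 J
Per mole: 1.1162e-10 J × 6.022e23 mol⁻¹ = 6.7218e+13 J/mol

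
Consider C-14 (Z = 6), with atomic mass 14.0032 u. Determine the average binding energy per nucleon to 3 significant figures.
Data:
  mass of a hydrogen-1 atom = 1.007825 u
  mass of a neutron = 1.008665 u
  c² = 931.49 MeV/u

Σm = 6·m(¹H) + 8·m_n = 6.046950 + 8.069320 = 14.116270 u
Δm = 14.116270 − 14.0032 = 0.113070 u
Converting to energy: 0.113070 u × 931.49 MeV/u = 105.324 MeV
Dividing by A = 14 gives 7.523 MeV per nucleon.

7.52 MeV/nucleon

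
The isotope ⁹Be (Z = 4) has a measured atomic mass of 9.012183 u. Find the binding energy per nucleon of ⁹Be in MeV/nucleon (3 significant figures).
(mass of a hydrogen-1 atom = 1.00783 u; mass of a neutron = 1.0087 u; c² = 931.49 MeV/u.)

Σm = 4·m(¹H) + 5·m_n = 4.03132 + 5.0435 = 9.07482 u
Mass defect Δm = 9.07482 − 9.012183 = 0.062637 u
Binding energy = Δm·c² = 0.062637 × 931.49 MeV/u = 58.3457 MeV
Per nucleon: 58.3457 / 9 = 6.483 MeV

6.48 MeV/nucleon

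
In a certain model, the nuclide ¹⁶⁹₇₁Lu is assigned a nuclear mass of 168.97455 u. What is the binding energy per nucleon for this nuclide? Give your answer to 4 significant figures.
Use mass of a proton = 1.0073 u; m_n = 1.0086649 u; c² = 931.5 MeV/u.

Z = 71, so N = A − Z = 169 − 71 = 98.
Mass of separated nucleons = 71(1.0073) + 98(1.0086649) = 71.5183 + 98.8491602 = 170.3674602 u
Δm = 170.3674602 − 168.97455 = 1.3929102 u
E_B = 1.3929102 × 931.5 = 1297.496 MeV
Per nucleon: 1297.496 / 169 = 7.677 MeV

7.677 MeV/nucleon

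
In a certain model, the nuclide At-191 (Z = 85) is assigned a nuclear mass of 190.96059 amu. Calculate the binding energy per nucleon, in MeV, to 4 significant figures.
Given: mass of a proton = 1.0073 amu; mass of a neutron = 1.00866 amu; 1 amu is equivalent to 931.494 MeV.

7.695 MeV/nucleon

The nucleus contains 85 protons and 191 − 85 = 106 neutrons.
Σm = 85·m_p + 106·m_n = 85.6205 + 106.91796 = 192.53846 amu
Δm = 192.53846 − 190.96059 = 1.57787 amu
Binding energy = Δm·c² = 1.57787 × 931.494 MeV/amu = 1469.78 MeV
Dividing by A = 191 gives 7.695 MeV per nucleon.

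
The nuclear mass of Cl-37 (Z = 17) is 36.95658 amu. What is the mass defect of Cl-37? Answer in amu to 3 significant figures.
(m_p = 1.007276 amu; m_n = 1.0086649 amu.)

0.340 amu

Mass of separated nucleons = 17(1.007276) + 20(1.0086649) = 17.123692 + 20.1732980 = 37.2969900 amu
Δm = 37.2969900 − 36.95658 = 0.3404100 amu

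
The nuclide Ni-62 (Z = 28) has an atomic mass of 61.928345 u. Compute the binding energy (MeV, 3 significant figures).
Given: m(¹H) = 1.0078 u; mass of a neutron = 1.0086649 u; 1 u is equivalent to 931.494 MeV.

Z = 28, so N = A − Z = 62 − 28 = 34.
Total constituent mass: 28 × 1.0078 + 34 × 1.0086649 = 62.5130066 u
Mass defect Δm = 62.5130066 − 61.928345 = 0.5846616 u
E_B = 0.5846616 × 931.494 = 544.609 MeV

545 MeV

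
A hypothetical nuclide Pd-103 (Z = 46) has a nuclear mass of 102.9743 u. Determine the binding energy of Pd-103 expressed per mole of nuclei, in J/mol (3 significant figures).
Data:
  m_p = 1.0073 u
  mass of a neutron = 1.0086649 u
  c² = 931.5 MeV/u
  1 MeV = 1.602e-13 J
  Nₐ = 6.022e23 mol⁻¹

7.69e+13 J/mol

With 46 protons and 57 neutrons (A = 103):
Mass of separated nucleons = 46(1.0073) + 57(1.0086649) = 46.3358 + 57.4938993 = 103.8296993 u
Δm = 103.8296993 − 102.9743 = 0.8553993 u
Converting to energy: 0.8553993 u × 931.5 MeV/u = 796.804 MeV
Per nucleus in joules: 796.804 MeV × 1.602e-13 J/MeV = 1.2765e-10 J
Per mole: 1.2765e-10 J × 6.022e23 mol⁻¹ = 7.6871e+13 J/mol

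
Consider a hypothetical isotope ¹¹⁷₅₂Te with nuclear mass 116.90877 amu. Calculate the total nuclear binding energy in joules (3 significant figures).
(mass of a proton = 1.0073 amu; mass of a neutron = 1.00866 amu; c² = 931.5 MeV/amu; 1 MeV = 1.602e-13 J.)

Total constituent mass: 52 × 1.0073 + 65 × 1.00866 = 117.94250 amu
Δm = 117.94250 − 116.90877 = 1.03373 amu
Converting to energy: 1.03373 amu × 931.5 MeV/amu = 962.919 MeV
In joules: 962.919 MeV × 1.602e-13 J/MeV = 1.5426e-10 J

1.54e-10 J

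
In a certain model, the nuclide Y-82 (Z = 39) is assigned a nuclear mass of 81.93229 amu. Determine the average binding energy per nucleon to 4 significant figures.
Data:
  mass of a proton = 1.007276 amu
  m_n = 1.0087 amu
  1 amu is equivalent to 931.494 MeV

The nucleus contains 39 protons and 82 − 39 = 43 neutrons.
Total constituent mass: 39 × 1.007276 + 43 × 1.0087 = 82.657864 amu
Δm = 82.657864 − 81.93229 = 0.725574 amu
Binding energy = Δm·c² = 0.725574 × 931.494 MeV/amu = 675.868 MeV
Per nucleon: 675.868 / 82 = 8.242 MeV

8.242 MeV/nucleon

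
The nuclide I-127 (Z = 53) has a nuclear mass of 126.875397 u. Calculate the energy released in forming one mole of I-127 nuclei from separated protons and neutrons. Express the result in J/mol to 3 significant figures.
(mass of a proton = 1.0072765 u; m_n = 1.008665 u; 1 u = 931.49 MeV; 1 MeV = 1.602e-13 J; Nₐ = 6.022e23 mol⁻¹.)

Σm = 53·m_p + 74·m_n = 53.3856545 + 74.641210 = 128.0268645 u
Mass defect Δm = 128.0268645 − 126.875397 = 1.1514675 u
Converting to energy: 1.1514675 u × 931.49 MeV/u = 1072.58 MeV
Per nucleus in joules: 1072.58 MeV × 1.602e-13 J/MeV = 1.7183e-10 J
Per mole: 1.7183e-10 J × 6.022e23 mol⁻¹ = 1.0348e+14 J/mol

1.03e+14 J/mol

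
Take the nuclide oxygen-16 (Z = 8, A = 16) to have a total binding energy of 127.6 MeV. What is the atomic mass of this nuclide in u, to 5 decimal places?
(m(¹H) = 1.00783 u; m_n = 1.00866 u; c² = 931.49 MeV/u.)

Mass defect = 127.6 MeV / (931.49 MeV/u) = 0.1369848 u
Constituent mass = 8(1.00783) + 8(1.00866) = 16.13192 u
Atomic mass = 16.13192 − 0.1369848 = 15.9949352 u ≈ 15.99494 u (to 5 decimal places)

15.99494 u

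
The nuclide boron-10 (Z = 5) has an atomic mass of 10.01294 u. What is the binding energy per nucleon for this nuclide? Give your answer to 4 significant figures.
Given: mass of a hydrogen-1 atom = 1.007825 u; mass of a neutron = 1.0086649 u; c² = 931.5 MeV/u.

The nucleus contains 5 protons and 10 − 5 = 5 neutrons.
Σm = 5·m(¹H) + 5·m_n = 5.039125 + 5.0433245 = 10.0824495 u
The mass defect is 10.0824495 − 10.01294 = 0.0695095 u.
Binding energy = Δm·c² = 0.0695095 × 931.5 MeV/u = 64.7481 MeV
Per nucleon: 64.7481 / 10 = 6.475 MeV

6.475 MeV/nucleon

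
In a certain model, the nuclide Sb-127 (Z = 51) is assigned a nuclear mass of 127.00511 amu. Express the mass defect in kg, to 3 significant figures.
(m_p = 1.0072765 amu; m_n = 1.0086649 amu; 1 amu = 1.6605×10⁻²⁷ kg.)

Z = 51, so N = A − Z = 127 − 51 = 76.
Σm = 51·m_p + 76·m_n = 51.3711015 + 76.6585324 = 128.0296339 amu
Mass defect Δm = 128.0296339 − 127.00511 = 1.0245239 amu
In SI units: 1.0245239 amu × 1.6605×10⁻²⁷ kg/amu = 1.7012e-27 kg

1.70e-27 kg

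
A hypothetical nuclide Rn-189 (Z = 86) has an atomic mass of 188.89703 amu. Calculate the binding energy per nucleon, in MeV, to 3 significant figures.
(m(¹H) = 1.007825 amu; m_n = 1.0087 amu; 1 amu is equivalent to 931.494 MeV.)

With 86 protons and 103 neutrons (A = 189):
Total constituent mass: 86 × 1.007825 + 103 × 1.0087 = 190.569050 amu
The mass defect is 190.569050 − 188.89703 = 1.672020 amu.
E_B = 1.672020 × 931.494 = 1557.48 MeV
Per nucleon: 1557.48 / 189 = 8.241 MeV

8.24 MeV/nucleon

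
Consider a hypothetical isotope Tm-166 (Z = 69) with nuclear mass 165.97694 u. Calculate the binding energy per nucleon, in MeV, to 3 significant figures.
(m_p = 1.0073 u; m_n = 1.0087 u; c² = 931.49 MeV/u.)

7.69 MeV/nucleon

Z = 69, so N = A − Z = 166 − 69 = 97.
Mass of separated nucleons = 69(1.0073) + 97(1.0087) = 69.5037 + 97.8439 = 167.3476 u
The mass defect is 167.3476 − 165.97694 = 1.37066 u.
E_B = 1.37066 × 931.49 = 1276.76 MeV
BE/A = 1276.76 MeV / 166 = 7.691 MeV/nucleon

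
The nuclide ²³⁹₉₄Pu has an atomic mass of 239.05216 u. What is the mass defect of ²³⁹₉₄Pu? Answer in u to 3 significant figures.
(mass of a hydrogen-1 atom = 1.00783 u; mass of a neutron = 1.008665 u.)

1.94 u

The nucleus contains 94 protons and 239 − 94 = 145 neutrons.
Mass of separated nucleons = 94(1.00783) + 145(1.008665) = 94.73602 + 146.256425 = 240.992445 u
Mass defect Δm = 240.992445 − 239.05216 = 1.940285 u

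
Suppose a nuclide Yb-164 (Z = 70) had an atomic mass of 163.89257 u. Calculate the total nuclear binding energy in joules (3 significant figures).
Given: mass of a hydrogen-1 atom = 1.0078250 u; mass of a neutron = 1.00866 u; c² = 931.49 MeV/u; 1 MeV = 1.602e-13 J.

2.19e-10 J

The nucleus contains 70 protons and 164 − 70 = 94 neutrons.
Total constituent mass: 70 × 1.0078250 + 94 × 1.00866 = 165.3617900 u
The mass defect is 165.3617900 − 163.89257 = 1.4692200 u.
Binding energy = Δm·c² = 1.4692200 × 931.49 MeV/u = 1368.56 MeV
In joules: 1368.56 MeV × 1.602e-13 J/MeV = 2.1924e-10 J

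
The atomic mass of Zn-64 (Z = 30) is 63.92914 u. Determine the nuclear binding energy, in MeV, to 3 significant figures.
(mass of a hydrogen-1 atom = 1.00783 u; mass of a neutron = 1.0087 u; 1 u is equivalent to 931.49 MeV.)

The nucleus contains 30 protons and 64 − 30 = 34 neutrons.
Total constituent mass: 30 × 1.00783 + 34 × 1.0087 = 64.53070 u
Δm = 64.53070 − 63.92914 = 0.60156 u
Binding energy = Δm·c² = 0.60156 × 931.49 MeV/u = 560.347 MeV

560 MeV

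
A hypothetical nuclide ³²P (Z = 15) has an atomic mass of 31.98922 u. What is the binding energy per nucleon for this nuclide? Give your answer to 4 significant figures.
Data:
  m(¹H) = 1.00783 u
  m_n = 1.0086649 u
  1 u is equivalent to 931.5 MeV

Σm = 15·m(¹H) + 17·m_n = 15.11745 + 17.1473033 = 32.2647533 u
Δm = 32.2647533 − 31.98922 = 0.2755333 u
E_B = 0.2755333 × 931.5 = 256.659 MeV
Dividing by A = 32 gives 8.021 MeV per nucleon.

8.021 MeV/nucleon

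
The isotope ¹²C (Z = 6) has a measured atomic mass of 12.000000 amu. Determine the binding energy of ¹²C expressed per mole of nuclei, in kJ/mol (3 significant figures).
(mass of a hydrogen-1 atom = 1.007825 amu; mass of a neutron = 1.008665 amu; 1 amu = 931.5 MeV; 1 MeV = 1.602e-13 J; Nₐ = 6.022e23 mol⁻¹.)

Total constituent mass: 6 × 1.007825 + 6 × 1.008665 = 12.098940 amu
Mass defect Δm = 12.098940 − 12.000000 = 0.098940 amu
E_B = 0.098940 × 931.5 = 92.1626 MeV
Per nucleus in joules: 92.1626 MeV × 1.602e-13 J/MeV = 1.4764e-11 J
Per mole: 1.4764e-11 J × 6.022e23 mol⁻¹ = 8.8909e+12 J/mol

8.89e+09 kJ/mol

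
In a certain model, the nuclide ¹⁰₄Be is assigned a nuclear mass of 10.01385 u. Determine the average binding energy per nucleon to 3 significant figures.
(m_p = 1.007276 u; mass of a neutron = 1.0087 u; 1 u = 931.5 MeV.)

6.28 MeV/nucleon

Mass of separated nucleons = 4(1.007276) + 6(1.0087) = 4.029104 + 6.0522 = 10.081304 u
The mass defect is 10.081304 − 10.01385 = 0.067454 u.
Converting to energy: 0.067454 u × 931.5 MeV/u = 62.8334 MeV
Dividing by A = 10 gives 6.283 MeV per nucleon.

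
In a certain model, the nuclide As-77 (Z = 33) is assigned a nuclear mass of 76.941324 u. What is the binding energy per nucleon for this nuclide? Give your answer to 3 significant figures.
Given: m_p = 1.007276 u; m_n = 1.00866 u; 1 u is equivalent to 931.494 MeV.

Mass of separated nucleons = 33(1.007276) + 44(1.00866) = 33.240108 + 44.38104 = 77.621148 u
The mass defect is 77.621148 − 76.941324 = 0.679824 u.
Binding energy = Δm·c² = 0.679824 × 931.494 MeV/u = 633.252 MeV
Dividing by A = 77 gives 8.224 MeV per nucleon.

8.22 MeV/nucleon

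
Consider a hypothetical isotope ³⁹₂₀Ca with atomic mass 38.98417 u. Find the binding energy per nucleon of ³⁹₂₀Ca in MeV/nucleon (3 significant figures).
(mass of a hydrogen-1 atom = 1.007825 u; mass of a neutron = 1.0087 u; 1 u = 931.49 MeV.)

8.06 MeV/nucleon

With 20 protons and 19 neutrons (A = 39):
Σm = 20·m(¹H) + 19·m_n = 20.156500 + 19.1653 = 39.321800 u
The mass defect is 39.321800 − 38.98417 = 0.337630 u.
E_B = 0.337630 × 931.49 = 314.499 MeV
Dividing by A = 39 gives 8.064 MeV per nucleon.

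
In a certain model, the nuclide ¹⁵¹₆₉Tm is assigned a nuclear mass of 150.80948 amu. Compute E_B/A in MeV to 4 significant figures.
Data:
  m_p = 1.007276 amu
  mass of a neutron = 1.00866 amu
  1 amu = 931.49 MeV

With 69 protons and 82 neutrons (A = 151):
Σm = 69·m_p + 82·m_n = 69.502044 + 82.71012 = 152.212164 amu
The mass defect is 152.212164 − 150.80948 = 1.402684 amu.
E_B = 1.402684 × 931.49 = 1306.59 MeV
Per nucleon: 1306.59 / 151 = 8.653 MeV

8.653 MeV/nucleon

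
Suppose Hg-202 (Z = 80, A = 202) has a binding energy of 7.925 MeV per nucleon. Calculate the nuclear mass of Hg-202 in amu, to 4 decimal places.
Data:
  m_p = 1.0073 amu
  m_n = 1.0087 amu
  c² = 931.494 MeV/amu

Total binding energy = 202 × 7.925 = 1600.850 MeV
Mass defect = 1600.850 MeV / (931.494 MeV/amu) = 1.718583 amu
Constituent mass = 80(1.0073) + 122(1.0087) = 203.6454 amu
Nuclear mass = 203.6454 − 1.718583 = 201.926817 amu ≈ 201.9268 amu (to 4 decimal places)

201.9268 amu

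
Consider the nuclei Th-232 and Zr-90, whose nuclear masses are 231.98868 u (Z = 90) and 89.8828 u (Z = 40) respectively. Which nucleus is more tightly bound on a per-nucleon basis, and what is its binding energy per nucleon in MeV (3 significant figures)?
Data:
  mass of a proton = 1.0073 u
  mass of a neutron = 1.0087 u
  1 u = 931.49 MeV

Th-232: Σm = 90(1.0073) + 142(1.0087) = 233.8924 u; Δm = 1.90372 u; E_B = 1773.3 MeV; E_B/A = 7.644 MeV
Zr-90: Σm = 40(1.0073) + 50(1.0087) = 90.7270 u; Δm = 0.8442 u; E_B = 786.36 MeV; E_B/A = 8.737 MeV
Zr-90 has the higher binding energy per nucleon, so it is the more tightly bound nucleus.

Zr-90; 8.74 MeV/nucleon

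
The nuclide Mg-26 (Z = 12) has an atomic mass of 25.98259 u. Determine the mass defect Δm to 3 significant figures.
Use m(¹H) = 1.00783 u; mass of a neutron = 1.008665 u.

0.233 u

Total constituent mass: 12 × 1.00783 + 14 × 1.008665 = 26.215270 u
Mass defect Δm = 26.215270 − 25.98259 = 0.232680 u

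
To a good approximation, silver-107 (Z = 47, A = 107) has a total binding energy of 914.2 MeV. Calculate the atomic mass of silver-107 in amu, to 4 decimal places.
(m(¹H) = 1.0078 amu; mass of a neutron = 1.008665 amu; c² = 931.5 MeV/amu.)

Mass defect = 914.2 MeV / (931.5 MeV/amu) = 0.981428 amu
Constituent mass = 47(1.0078) + 60(1.008665) = 107.886500 amu
Atomic mass = 107.886500 − 0.981428 = 106.905072 amu ≈ 106.9051 amu (to 4 decimal places)

106.9051 amu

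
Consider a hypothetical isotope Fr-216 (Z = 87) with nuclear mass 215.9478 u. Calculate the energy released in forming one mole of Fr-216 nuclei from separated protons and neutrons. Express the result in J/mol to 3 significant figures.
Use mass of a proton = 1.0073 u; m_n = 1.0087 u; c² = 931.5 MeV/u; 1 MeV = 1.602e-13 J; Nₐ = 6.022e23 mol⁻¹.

1.63e+14 J/mol

The nucleus contains 87 protons and 216 − 87 = 129 neutrons.
Mass of separated nucleons = 87(1.0073) + 129(1.0087) = 87.6351 + 130.1223 = 217.7574 u
Δm = 217.7574 − 215.9478 = 1.8096 u
E_B = 1.8096 × 931.5 = 1685.64 MeV
Per nucleus in joules: 1685.64 MeV × 1.602e-13 J/MeV = 2.7004e-10 J
Per mole: 2.7004e-10 J × 6.022e23 mol⁻¹ = 1.6262e+14 J/mol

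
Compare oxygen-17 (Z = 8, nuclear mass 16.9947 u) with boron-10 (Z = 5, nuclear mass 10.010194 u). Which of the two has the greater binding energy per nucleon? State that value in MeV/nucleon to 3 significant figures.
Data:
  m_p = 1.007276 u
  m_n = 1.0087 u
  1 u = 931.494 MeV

oxygen-17; 7.77 MeV/nucleon

oxygen-17: Σm = 8(1.007276) + 9(1.0087) = 17.136508 u; Δm = 0.141808 u; E_B = 132.09 MeV; E_B/A = 7.770 MeV
boron-10: Σm = 5(1.007276) + 5(1.0087) = 10.079880 u; Δm = 0.069686 u; E_B = 64.912 MeV; E_B/A = 6.491 MeV
oxygen-17 has the higher binding energy per nucleon, so it is the more tightly bound nucleus.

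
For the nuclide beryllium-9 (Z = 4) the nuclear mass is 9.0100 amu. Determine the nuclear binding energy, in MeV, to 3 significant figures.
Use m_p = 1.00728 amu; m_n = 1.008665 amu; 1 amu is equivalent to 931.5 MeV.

Total constituent mass: 4 × 1.00728 + 5 × 1.008665 = 9.072445 amu
The mass defect is 9.072445 − 9.0100 = 0.062445 amu.
Binding energy = Δm·c² = 0.062445 × 931.5 MeV/amu = 58.1675 MeV

58.2 MeV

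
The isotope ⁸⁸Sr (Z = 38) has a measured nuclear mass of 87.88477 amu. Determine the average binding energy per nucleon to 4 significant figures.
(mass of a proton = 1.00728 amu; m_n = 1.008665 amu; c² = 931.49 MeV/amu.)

8.734 MeV/nucleon

Z = 38, so N = A − Z = 88 − 38 = 50.
Σm = 38·m_p + 50·m_n = 38.27664 + 50.433250 = 88.709890 amu
Mass defect Δm = 88.709890 − 87.88477 = 0.825120 amu
E_B = 0.825120 × 931.49 = 768.591 MeV
Dividing by A = 88 gives 8.734 MeV per nucleon.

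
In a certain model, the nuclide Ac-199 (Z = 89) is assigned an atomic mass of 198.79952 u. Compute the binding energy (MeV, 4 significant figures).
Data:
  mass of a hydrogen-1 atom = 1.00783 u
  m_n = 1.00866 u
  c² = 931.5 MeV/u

1723 MeV

The nucleus contains 89 protons and 199 − 89 = 110 neutrons.
Total constituent mass: 89 × 1.00783 + 110 × 1.00866 = 200.64947 u
Mass defect Δm = 200.64947 − 198.79952 = 1.84995 u
Binding energy = Δm·c² = 1.84995 × 931.5 MeV/u = 1723.23 MeV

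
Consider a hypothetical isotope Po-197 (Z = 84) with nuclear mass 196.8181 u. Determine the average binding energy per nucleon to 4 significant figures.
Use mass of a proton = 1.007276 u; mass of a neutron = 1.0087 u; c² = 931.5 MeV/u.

The nucleus contains 84 protons and 197 − 84 = 113 neutrons.
Mass of separated nucleons = 84(1.007276) + 113(1.0087) = 84.611184 + 113.9831 = 198.594284 u
The mass defect is 198.594284 − 196.8181 = 1.776184 u.
Converting to energy: 1.776184 u × 931.5 MeV/u = 1654.52 MeV
Dividing by A = 197 gives 8.399 MeV per nucleon.

8.399 MeV/nucleon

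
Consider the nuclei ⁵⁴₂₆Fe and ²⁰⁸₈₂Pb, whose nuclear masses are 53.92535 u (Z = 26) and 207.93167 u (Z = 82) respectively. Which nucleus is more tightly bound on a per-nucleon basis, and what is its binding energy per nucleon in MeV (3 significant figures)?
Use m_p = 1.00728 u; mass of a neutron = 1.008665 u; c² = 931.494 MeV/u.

⁵⁴₂₆Fe: Σm = 26(1.00728) + 28(1.008665) = 54.431900 u; Δm = 0.506550 u; E_B = 471.85 MeV; E_B/A = 8.738 MeV
²⁰⁸₈₂Pb: Σm = 82(1.00728) + 126(1.008665) = 209.688750 u; Δm = 1.757080 u; E_B = 1636.7 MeV; E_B/A = 7.869 MeV
⁵⁴₂₆Fe has the higher binding energy per nucleon, so it is the more tightly bound nucleus.

⁵⁴₂₆Fe; 8.74 MeV/nucleon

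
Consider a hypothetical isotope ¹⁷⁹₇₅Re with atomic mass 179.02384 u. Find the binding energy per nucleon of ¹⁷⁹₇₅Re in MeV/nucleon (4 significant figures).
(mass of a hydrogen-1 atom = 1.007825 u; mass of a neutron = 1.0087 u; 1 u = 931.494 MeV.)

7.638 MeV/nucleon

The nucleus contains 75 protons and 179 − 75 = 104 neutrons.
Mass of separated nucleons = 75(1.007825) + 104(1.0087) = 75.586875 + 104.9048 = 180.491675 u
Δm = 180.491675 − 179.02384 = 1.467835 u
E_B = 1.467835 × 931.494 = 1367.28 MeV
Dividing by A = 179 gives 7.638 MeV per nucleon.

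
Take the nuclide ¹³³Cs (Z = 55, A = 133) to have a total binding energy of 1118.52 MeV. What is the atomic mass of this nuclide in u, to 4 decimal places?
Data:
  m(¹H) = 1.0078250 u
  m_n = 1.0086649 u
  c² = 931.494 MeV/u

Mass defect = 1118.52 MeV / (931.494 MeV/u) = 1.200781 u
Constituent mass = 55(1.0078250) + 78(1.0086649) = 134.1062372 u
Atomic mass = 134.1062372 − 1.200781 = 132.9054562 u ≈ 132.9055 u (to 4 decimal places)

132.9055 u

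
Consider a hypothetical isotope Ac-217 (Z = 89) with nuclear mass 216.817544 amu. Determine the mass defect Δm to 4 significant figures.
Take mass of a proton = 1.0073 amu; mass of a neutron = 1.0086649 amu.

1.941 amu

Z = 89, so N = A − Z = 217 − 89 = 128.
Total constituent mass: 89 × 1.0073 + 128 × 1.0086649 = 218.7588072 amu
Mass defect Δm = 218.7588072 − 216.817544 = 1.9412632 amu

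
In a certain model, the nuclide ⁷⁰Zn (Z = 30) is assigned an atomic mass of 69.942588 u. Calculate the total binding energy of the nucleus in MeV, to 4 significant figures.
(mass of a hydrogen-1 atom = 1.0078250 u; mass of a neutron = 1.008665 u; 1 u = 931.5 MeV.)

595.0 MeV

The nucleus contains 30 protons and 70 − 30 = 40 neutrons.
Mass of separated nucleons = 30(1.0078250) + 40(1.008665) = 30.2347500 + 40.346600 = 70.5813500 u
Mass defect Δm = 70.5813500 − 69.942588 = 0.6387620 u
E_B = 0.6387620 × 931.5 = 595.007 MeV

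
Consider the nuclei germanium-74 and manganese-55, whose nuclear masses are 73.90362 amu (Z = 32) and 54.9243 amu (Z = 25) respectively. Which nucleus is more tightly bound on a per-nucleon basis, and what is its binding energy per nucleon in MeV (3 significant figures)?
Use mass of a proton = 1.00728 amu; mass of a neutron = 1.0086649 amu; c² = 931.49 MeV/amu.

germanium-74: Σm = 32(1.00728) + 42(1.0086649) = 74.5968858 amu; Δm = 0.6932658 amu; E_B = 645.77 MeV; E_B/A = 8.727 MeV
manganese-55: Σm = 25(1.00728) + 30(1.0086649) = 55.4419470 amu; Δm = 0.5176470 amu; E_B = 482.18 MeV; E_B/A = 8.767 MeV
manganese-55 has the higher binding energy per nucleon, so it is the more tightly bound nucleus.

manganese-55; 8.77 MeV/nucleon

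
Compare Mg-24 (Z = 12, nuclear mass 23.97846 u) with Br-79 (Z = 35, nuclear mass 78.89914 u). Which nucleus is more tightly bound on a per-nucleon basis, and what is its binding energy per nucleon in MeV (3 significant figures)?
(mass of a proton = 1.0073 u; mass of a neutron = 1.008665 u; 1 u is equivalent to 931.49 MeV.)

Br-79; 8.70 MeV/nucleon

Mg-24: Σm = 12(1.0073) + 12(1.008665) = 24.191580 u; Δm = 0.213120 u; E_B = 198.52 MeV; E_B/A = 8.272 MeV
Br-79: Σm = 35(1.0073) + 44(1.008665) = 79.636760 u; Δm = 0.737620 u; E_B = 687.09 MeV; E_B/A = 8.697 MeV
Br-79 has the higher binding energy per nucleon, so it is the more tightly bound nucleus.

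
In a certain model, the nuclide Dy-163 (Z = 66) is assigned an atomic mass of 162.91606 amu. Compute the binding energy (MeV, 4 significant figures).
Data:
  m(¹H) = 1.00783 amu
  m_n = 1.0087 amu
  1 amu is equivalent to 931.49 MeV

1346 MeV

The nucleus contains 66 protons and 163 − 66 = 97 neutrons.
Mass of separated nucleons = 66(1.00783) + 97(1.0087) = 66.51678 + 97.8439 = 164.36068 amu
The mass defect is 164.36068 − 162.91606 = 1.44462 amu.
E_B = 1.44462 × 931.49 = 1345.65 MeV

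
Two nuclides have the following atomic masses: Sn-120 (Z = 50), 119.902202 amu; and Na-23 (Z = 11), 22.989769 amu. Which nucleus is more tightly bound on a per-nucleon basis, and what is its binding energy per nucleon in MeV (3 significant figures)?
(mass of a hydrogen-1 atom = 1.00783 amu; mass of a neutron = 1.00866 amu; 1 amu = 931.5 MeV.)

Sn-120; 8.50 MeV/nucleon

Sn-120: Σm = 50(1.00783) + 70(1.00866) = 120.99770 amu; Δm = 1.095498 amu; E_B = 1020.5 MeV; E_B/A = 8.504 MeV
Na-23: Σm = 11(1.00783) + 12(1.00866) = 23.19005 amu; Δm = 0.200281 amu; E_B = 186.56 MeV; E_B/A = 8.111 MeV
Sn-120 has the higher binding energy per nucleon, so it is the more tightly bound nucleus.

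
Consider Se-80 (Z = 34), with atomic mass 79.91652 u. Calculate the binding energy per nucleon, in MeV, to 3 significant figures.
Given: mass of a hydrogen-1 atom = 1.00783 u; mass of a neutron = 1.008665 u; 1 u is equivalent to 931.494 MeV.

Z = 34, so N = A − Z = 80 − 34 = 46.
Mass of separated nucleons = 34(1.00783) + 46(1.008665) = 34.26622 + 46.398590 = 80.664810 u
Δm = 80.664810 − 79.91652 = 0.748290 u
E_B = 0.748290 × 931.494 = 697.028 MeV
Per nucleon: 697.028 / 80 = 8.713 MeV

8.71 MeV/nucleon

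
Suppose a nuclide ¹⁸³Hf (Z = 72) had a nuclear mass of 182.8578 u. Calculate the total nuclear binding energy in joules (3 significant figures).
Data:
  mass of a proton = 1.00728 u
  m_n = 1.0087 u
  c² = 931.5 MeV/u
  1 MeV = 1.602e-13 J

2.44e-10 J

Total constituent mass: 72 × 1.00728 + 111 × 1.0087 = 184.48986 u
Δm = 184.48986 − 182.8578 = 1.63206 u
E_B = 1.63206 × 931.5 = 1520.26 MeV
In joules: 1520.26 MeV × 1.602e-13 J/MeV = 2.4355e-10 J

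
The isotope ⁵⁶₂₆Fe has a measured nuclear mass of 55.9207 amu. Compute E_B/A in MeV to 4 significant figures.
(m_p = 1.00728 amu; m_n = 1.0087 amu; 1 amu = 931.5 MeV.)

8.809 MeV/nucleon

The nucleus contains 26 protons and 56 − 26 = 30 neutrons.
Σm = 26·m_p + 30·m_n = 26.18928 + 30.2610 = 56.45028 amu
Mass defect Δm = 56.45028 − 55.9207 = 0.52958 amu
Converting to energy: 0.52958 amu × 931.5 MeV/amu = 493.304 MeV
Dividing by A = 56 gives 8.809 MeV per nucleon.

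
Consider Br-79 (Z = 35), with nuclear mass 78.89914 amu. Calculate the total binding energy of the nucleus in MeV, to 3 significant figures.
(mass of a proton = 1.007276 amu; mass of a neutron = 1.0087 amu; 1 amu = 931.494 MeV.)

688 MeV

Total constituent mass: 35 × 1.007276 + 44 × 1.0087 = 79.637460 amu
Δm = 79.637460 − 78.89914 = 0.738320 amu
Binding energy = Δm·c² = 0.738320 × 931.494 MeV/amu = 687.741 MeV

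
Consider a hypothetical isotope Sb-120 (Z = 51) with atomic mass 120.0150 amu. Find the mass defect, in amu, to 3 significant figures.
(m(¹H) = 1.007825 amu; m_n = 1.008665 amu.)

With 51 protons and 69 neutrons (A = 120):
Σm = 51·m(¹H) + 69·m_n = 51.399075 + 69.597885 = 120.996960 amu
Δm = 120.996960 − 120.0150 = 0.981960 amu

0.982 amu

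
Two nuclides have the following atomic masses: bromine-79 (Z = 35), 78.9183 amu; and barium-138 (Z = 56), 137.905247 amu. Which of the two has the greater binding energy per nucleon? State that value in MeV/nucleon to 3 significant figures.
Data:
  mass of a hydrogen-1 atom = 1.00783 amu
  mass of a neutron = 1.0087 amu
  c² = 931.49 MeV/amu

bromine-79; 8.71 MeV/nucleon

bromine-79: Σm = 35(1.00783) + 44(1.0087) = 79.65685 amu; Δm = 0.73855 amu; E_B = 687.95 MeV; E_B/A = 8.708 MeV
barium-138: Σm = 56(1.00783) + 82(1.0087) = 139.15188 amu; Δm = 1.246633 amu; E_B = 1161.23 MeV; E_B/A = 8.4147 MeV
bromine-79 has the higher binding energy per nucleon, so it is the more tightly bound nucleus.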